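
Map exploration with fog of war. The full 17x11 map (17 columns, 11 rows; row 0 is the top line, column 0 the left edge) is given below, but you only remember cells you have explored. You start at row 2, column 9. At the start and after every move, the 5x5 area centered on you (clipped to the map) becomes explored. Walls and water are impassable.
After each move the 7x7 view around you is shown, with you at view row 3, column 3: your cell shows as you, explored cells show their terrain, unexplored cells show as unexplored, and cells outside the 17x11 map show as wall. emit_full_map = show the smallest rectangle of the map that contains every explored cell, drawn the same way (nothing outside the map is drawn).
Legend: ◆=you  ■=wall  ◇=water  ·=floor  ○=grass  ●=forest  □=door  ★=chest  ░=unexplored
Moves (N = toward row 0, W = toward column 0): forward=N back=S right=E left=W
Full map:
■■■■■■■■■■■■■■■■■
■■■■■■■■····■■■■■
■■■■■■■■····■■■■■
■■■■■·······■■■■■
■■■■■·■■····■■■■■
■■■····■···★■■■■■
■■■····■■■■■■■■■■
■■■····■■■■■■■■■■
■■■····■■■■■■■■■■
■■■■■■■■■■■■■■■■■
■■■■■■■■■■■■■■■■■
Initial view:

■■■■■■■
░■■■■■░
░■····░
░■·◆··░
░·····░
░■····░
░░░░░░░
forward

■■■■■■■
■■■■■■■
░■■■■■░
░■·◆··░
░■····░
░·····░
░■····░

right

■■■■■■■
■■■■■■■
■■■■■■░
■··◆·■░
■····■░
·····■░
■····░░

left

■■■■■■■
■■■■■■■
░■■■■■■
░■·◆··■
░■····■
░·····■
░■····░

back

■■■■■■■
░■■■■■■
░■····■
░■·◆··■
░·····■
░■····░
░░░░░░░

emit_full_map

■■■■■■
■····■
■·◆··■
·····■
■····░

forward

■■■■■■■
■■■■■■■
░■■■■■■
░■·◆··■
░■····■
░·····■
░■····░

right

■■■■■■■
■■■■■■■
■■■■■■░
■··◆·■░
■····■░
·····■░
■····░░


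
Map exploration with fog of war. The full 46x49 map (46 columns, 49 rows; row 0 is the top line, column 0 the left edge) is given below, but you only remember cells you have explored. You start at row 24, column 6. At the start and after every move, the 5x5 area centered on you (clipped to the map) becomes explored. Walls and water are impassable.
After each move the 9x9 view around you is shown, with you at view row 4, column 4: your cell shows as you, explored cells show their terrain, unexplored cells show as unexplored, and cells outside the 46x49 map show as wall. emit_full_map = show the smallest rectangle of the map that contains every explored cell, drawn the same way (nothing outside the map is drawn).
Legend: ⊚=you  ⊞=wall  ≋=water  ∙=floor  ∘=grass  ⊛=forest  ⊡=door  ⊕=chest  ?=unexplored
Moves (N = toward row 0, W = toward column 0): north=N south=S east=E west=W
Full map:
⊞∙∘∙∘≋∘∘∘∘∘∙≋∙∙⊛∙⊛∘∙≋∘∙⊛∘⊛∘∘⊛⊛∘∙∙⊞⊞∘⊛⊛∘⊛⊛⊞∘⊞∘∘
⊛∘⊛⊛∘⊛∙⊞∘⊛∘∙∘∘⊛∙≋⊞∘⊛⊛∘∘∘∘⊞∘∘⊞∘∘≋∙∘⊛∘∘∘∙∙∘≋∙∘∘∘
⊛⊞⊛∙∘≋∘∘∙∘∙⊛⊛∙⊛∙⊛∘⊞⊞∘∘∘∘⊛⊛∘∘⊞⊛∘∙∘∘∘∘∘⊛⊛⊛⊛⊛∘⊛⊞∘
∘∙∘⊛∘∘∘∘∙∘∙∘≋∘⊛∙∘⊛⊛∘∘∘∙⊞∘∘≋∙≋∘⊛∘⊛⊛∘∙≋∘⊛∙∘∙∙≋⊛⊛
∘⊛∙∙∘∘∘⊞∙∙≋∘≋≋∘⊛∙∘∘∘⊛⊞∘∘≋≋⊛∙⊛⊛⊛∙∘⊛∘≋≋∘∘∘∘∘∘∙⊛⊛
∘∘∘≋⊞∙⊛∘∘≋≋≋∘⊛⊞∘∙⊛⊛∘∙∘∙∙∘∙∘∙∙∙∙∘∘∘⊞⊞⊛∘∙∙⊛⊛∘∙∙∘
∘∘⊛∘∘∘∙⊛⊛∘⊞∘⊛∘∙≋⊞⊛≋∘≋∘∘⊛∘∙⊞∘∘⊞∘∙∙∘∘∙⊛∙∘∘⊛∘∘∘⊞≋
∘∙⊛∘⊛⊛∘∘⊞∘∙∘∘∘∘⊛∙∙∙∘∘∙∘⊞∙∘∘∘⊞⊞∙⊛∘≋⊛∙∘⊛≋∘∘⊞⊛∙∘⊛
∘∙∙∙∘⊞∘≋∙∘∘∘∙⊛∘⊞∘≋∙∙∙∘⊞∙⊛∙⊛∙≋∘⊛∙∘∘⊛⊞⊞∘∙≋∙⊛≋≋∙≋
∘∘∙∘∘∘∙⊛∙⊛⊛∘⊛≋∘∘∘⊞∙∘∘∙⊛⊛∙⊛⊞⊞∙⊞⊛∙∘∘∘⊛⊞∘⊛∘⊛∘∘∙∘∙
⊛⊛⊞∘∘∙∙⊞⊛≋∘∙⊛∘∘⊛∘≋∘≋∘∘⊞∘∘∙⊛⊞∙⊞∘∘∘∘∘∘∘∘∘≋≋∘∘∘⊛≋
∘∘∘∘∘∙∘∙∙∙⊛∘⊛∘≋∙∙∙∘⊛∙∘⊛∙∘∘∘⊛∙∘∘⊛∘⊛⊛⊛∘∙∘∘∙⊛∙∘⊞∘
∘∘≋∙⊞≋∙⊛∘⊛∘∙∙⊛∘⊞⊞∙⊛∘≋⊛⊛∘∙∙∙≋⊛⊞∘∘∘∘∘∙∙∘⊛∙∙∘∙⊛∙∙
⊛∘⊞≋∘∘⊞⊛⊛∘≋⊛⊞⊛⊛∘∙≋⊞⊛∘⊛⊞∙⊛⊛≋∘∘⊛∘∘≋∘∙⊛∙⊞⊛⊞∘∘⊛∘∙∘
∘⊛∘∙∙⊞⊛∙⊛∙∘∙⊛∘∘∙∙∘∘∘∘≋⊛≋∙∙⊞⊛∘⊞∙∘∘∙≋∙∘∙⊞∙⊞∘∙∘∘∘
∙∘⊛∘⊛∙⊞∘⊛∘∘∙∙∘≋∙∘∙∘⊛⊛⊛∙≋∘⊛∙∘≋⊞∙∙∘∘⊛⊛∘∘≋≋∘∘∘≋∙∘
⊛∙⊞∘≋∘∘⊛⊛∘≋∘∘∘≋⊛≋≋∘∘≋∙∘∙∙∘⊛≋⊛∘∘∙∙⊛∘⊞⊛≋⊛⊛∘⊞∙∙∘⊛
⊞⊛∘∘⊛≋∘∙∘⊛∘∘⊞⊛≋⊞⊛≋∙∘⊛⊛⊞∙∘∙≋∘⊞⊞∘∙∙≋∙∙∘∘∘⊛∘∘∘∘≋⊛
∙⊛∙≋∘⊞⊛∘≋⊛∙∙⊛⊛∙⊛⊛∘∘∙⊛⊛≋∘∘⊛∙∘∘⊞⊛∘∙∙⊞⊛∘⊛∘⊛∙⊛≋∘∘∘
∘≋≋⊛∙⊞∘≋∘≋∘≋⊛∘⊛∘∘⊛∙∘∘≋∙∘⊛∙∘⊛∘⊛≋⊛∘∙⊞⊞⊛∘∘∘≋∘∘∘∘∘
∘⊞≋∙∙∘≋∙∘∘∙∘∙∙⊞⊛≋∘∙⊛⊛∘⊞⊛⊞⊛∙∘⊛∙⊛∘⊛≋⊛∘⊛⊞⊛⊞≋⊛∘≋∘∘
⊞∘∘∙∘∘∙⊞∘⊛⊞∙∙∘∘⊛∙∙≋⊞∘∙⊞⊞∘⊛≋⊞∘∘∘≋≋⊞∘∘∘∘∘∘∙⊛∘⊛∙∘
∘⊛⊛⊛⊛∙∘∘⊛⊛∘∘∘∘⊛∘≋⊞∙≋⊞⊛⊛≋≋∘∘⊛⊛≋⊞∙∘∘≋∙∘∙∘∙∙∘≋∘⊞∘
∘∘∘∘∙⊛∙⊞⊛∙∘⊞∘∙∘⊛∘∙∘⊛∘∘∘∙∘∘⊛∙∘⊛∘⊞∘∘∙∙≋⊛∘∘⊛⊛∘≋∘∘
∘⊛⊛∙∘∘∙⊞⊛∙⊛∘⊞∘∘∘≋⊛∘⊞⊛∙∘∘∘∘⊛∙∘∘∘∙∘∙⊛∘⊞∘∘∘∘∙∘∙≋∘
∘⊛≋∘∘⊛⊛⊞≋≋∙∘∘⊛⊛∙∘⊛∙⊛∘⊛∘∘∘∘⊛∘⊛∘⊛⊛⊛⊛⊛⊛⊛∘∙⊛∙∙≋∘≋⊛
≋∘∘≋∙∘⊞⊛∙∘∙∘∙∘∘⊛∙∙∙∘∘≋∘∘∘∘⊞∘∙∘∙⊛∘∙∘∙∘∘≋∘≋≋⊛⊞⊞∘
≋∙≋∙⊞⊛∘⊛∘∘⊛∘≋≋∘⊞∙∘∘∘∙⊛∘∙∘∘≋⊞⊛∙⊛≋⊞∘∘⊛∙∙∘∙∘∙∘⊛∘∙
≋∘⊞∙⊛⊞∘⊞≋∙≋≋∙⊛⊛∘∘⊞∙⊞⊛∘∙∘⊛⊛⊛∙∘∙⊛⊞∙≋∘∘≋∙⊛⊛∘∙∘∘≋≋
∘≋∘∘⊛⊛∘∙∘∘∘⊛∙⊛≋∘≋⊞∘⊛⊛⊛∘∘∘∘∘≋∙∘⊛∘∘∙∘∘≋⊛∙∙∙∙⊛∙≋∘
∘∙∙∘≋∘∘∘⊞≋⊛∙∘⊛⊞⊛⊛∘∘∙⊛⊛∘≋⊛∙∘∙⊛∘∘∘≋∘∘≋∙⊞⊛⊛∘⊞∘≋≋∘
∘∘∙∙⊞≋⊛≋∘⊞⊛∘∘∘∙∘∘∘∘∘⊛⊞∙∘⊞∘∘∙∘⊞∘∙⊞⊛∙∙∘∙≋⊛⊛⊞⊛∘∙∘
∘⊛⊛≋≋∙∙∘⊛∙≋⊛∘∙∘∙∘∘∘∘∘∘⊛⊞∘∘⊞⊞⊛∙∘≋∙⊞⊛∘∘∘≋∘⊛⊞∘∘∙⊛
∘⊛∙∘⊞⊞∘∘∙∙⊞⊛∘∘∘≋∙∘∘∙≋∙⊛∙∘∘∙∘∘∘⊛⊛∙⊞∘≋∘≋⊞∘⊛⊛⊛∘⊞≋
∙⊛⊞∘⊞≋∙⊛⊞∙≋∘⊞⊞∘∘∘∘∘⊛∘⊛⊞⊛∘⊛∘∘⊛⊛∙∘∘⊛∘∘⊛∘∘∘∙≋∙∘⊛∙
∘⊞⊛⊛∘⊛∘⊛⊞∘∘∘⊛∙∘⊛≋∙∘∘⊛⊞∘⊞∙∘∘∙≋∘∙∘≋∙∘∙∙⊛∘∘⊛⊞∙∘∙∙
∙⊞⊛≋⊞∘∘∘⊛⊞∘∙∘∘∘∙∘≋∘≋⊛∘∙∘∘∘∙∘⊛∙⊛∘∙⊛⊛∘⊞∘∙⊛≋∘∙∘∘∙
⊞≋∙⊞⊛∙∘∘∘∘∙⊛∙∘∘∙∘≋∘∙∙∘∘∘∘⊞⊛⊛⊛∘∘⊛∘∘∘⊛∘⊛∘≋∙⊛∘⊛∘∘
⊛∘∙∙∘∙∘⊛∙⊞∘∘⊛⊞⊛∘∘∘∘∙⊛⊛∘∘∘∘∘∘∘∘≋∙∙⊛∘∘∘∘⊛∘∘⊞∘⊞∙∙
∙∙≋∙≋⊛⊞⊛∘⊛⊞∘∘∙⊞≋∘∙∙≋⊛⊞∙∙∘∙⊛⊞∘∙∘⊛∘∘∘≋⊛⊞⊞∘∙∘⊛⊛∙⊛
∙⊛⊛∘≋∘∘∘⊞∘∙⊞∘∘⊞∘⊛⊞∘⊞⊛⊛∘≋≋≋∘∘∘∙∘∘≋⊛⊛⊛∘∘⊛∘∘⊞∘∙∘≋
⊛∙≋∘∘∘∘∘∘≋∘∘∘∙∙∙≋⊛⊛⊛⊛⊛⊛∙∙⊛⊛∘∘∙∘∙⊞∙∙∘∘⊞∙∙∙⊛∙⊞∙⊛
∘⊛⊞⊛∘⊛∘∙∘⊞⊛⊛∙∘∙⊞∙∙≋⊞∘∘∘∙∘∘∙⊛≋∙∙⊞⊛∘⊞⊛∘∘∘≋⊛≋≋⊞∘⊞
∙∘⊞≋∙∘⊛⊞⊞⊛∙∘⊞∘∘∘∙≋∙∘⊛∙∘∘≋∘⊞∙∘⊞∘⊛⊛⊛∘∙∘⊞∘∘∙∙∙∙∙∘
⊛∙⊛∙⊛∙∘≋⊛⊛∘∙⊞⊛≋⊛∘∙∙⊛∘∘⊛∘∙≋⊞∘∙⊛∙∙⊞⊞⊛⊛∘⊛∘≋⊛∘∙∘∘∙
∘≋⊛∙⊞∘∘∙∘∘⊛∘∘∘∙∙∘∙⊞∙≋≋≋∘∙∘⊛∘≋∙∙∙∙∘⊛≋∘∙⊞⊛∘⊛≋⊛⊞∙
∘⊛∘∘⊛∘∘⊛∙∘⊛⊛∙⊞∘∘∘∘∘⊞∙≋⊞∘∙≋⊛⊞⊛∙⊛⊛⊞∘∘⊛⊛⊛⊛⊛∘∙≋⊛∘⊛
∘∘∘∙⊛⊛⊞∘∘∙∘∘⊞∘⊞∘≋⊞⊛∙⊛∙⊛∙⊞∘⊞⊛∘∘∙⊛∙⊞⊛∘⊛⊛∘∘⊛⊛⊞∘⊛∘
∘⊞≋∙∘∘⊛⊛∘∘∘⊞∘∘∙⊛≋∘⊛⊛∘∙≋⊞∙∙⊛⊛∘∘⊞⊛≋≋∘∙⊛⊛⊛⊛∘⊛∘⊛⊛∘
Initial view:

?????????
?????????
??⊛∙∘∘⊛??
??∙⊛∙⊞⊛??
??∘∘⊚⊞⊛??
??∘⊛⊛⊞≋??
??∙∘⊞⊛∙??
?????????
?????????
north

?????????
?????????
??∘∘∙⊞∘??
??⊛∙∘∘⊛??
??∙⊛⊚⊞⊛??
??∘∘∙⊞⊛??
??∘⊛⊛⊞≋??
??∙∘⊞⊛∙??
?????????

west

?????????
?????????
??∙∘∘∙⊞∘?
??⊛⊛∙∘∘⊛?
??∘∙⊚∙⊞⊛?
??∙∘∘∙⊞⊛?
??∘∘⊛⊛⊞≋?
???∙∘⊞⊛∙?
?????????

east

?????????
?????????
?∙∘∘∙⊞∘??
?⊛⊛∙∘∘⊛??
?∘∙⊛⊚⊞⊛??
?∙∘∘∙⊞⊛??
?∘∘⊛⊛⊞≋??
??∙∘⊞⊛∙??
?????????

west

?????????
?????????
??∙∘∘∙⊞∘?
??⊛⊛∙∘∘⊛?
??∘∙⊚∙⊞⊛?
??∙∘∘∙⊞⊛?
??∘∘⊛⊛⊞≋?
???∙∘⊞⊛∙?
?????????

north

?????????
?????????
??∙∙∘≋∙??
??∙∘∘∙⊞∘?
??⊛⊛⊚∘∘⊛?
??∘∙⊛∙⊞⊛?
??∙∘∘∙⊞⊛?
??∘∘⊛⊛⊞≋?
???∙∘⊞⊛∙?

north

?????????
?????????
??⊛∙⊞∘≋??
??∙∙∘≋∙??
??∙∘⊚∙⊞∘?
??⊛⊛∙∘∘⊛?
??∘∙⊛∙⊞⊛?
??∙∘∘∙⊞⊛?
??∘∘⊛⊛⊞≋?

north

?????????
?????????
??≋∘⊞⊛∘??
??⊛∙⊞∘≋??
??∙∙⊚≋∙??
??∙∘∘∙⊞∘?
??⊛⊛∙∘∘⊛?
??∘∙⊛∙⊞⊛?
??∙∘∘∙⊞⊛?

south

?????????
??≋∘⊞⊛∘??
??⊛∙⊞∘≋??
??∙∙∘≋∙??
??∙∘⊚∙⊞∘?
??⊛⊛∙∘∘⊛?
??∘∙⊛∙⊞⊛?
??∙∘∘∙⊞⊛?
??∘∘⊛⊛⊞≋?

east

?????????
?≋∘⊞⊛∘???
?⊛∙⊞∘≋∘??
?∙∙∘≋∙∘??
?∙∘∘⊚⊞∘??
?⊛⊛∙∘∘⊛??
?∘∙⊛∙⊞⊛??
?∙∘∘∙⊞⊛??
?∘∘⊛⊛⊞≋??

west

?????????
??≋∘⊞⊛∘??
??⊛∙⊞∘≋∘?
??∙∙∘≋∙∘?
??∙∘⊚∙⊞∘?
??⊛⊛∙∘∘⊛?
??∘∙⊛∙⊞⊛?
??∙∘∘∙⊞⊛?
??∘∘⊛⊛⊞≋?

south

??≋∘⊞⊛∘??
??⊛∙⊞∘≋∘?
??∙∙∘≋∙∘?
??∙∘∘∙⊞∘?
??⊛⊛⊚∘∘⊛?
??∘∙⊛∙⊞⊛?
??∙∘∘∙⊞⊛?
??∘∘⊛⊛⊞≋?
???∙∘⊞⊛∙?

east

?≋∘⊞⊛∘???
?⊛∙⊞∘≋∘??
?∙∙∘≋∙∘??
?∙∘∘∙⊞∘??
?⊛⊛∙⊚∘⊛??
?∘∙⊛∙⊞⊛??
?∙∘∘∙⊞⊛??
?∘∘⊛⊛⊞≋??
??∙∘⊞⊛∙??

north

?????????
?≋∘⊞⊛∘???
?⊛∙⊞∘≋∘??
?∙∙∘≋∙∘??
?∙∘∘⊚⊞∘??
?⊛⊛∙∘∘⊛??
?∘∙⊛∙⊞⊛??
?∙∘∘∙⊞⊛??
?∘∘⊛⊛⊞≋??

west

?????????
??≋∘⊞⊛∘??
??⊛∙⊞∘≋∘?
??∙∙∘≋∙∘?
??∙∘⊚∙⊞∘?
??⊛⊛∙∘∘⊛?
??∘∙⊛∙⊞⊛?
??∙∘∘∙⊞⊛?
??∘∘⊛⊛⊞≋?

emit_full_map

≋∘⊞⊛∘?
⊛∙⊞∘≋∘
∙∙∘≋∙∘
∙∘⊚∙⊞∘
⊛⊛∙∘∘⊛
∘∙⊛∙⊞⊛
∙∘∘∙⊞⊛
∘∘⊛⊛⊞≋
?∙∘⊞⊛∙


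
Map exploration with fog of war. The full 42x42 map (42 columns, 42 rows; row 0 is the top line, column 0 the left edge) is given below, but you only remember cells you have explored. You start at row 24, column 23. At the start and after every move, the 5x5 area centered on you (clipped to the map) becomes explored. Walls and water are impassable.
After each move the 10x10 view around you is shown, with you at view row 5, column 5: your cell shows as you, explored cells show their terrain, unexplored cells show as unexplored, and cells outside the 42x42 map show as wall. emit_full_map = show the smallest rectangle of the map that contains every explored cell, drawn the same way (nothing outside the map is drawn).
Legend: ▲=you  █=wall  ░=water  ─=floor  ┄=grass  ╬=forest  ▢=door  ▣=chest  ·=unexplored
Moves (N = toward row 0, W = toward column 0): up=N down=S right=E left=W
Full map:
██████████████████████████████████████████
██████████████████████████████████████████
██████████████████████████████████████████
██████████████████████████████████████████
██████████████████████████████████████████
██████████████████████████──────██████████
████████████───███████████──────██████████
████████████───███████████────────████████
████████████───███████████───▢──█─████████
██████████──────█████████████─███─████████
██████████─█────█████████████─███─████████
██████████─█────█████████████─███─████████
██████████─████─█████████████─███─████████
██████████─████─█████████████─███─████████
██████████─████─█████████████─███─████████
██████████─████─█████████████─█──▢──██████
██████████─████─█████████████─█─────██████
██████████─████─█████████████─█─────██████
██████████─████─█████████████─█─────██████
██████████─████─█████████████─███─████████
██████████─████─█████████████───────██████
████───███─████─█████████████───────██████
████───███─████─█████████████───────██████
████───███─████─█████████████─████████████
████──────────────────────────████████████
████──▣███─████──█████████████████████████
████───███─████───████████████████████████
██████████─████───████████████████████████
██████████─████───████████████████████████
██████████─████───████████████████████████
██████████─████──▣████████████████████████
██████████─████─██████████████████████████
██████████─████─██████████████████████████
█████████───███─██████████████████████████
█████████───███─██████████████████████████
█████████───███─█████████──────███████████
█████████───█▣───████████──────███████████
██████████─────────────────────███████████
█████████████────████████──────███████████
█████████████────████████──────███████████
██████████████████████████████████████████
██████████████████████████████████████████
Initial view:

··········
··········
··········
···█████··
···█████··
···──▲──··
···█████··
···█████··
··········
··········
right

··········
··········
··········
··██████··
··██████··
··───▲──··
··██████··
··██████··
··········
··········

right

··········
··········
··········
·███████··
·███████··
·────▲──··
·███████··
·███████··
··········
··········

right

··········
··········
··········
████████··
████████··
─────▲──··
████████··
████████··
··········
··········

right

··········
··········
··········
███████─··
███████─··
─────▲──··
████████··
████████··
··········
··········

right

··········
··········
··········
██████──··
██████─█··
─────▲─█··
████████··
████████··
··········
··········

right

··········
··········
··········
█████───··
█████─██··
─────▲██··
████████··
████████··
··········
··········

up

··········
··········
··········
···██───··
█████───··
█████▲██··
──────██··
████████··
████████··
··········

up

··········
··········
··········
···██───··
···██───··
█████▲──··
█████─██··
──────██··
████████··
████████··

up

··········
··········
··········
···██─██··
···██───··
···██▲──··
█████───··
█████─██··
──────██··
████████··

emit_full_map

······██─██
······██───
······██▲──
████████───
████████─██
─────────██
███████████
███████████

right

··········
··········
··········
··██─███··
··██────··
··██─▲──··
████────··
████─███··
─────██···
███████···

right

··········
··········
··········
·██─███─··
·██─────··
·██──▲──··
███─────··
███─████··
────██····
██████····

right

··········
··········
··········
██─███─█··
██──────··
██───▲──··
██──────··
██─█████··
───██·····
█████·····

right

··········
··········
··········
█─███─██··
█───────··
█────▲──··
█───────··
█─██████··
──██······
████······

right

··········
··········
··········
─███─███··
───────█··
─────▲─█··
───────█··
─███████··
─██·······
███·······

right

··········
··········
··········
███─████··
──────██··
─────▲██··
──────██··
████████··
██········
██········

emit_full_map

······██─███─████
······██───────██
······██──────▲██
████████───────██
████████─████████
─────────██······
███████████······
███████████······

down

··········
··········
███─████··
──────██··
──────██··
─────▲██··
████████··
██·█████··
██········
██········

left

··········
··········
─███─████·
───────██·
───────██·
─────▲─██·
─████████·
─████████·
███·······
███·······

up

··········
··········
··········
─███─████·
───────██·
─────▲─██·
───────██·
─████████·
─████████·
███·······

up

··········
··········
··········
···────█··
─███─████·
─────▲─██·
───────██·
───────██·
─████████·
─████████·

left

··········
··········
··········
···─────█·
█─███─████
█────▲──██
█───────██
█───────██
█─████████
──████████

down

··········
··········
···─────█·
█─███─████
█───────██
█────▲──██
█───────██
█─████████
──████████
████······

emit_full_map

··········─────█·
······██─███─████
······██───────██
······██────▲──██
████████───────██
████████─████████
─────────████████
███████████······
███████████······

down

··········
···─────█·
█─███─████
█───────██
█───────██
█────▲──██
█─████████
──████████
████······
████······

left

··········
····─────█
██─███─███
██───────█
██───────█
██───▲───█
██─███████
───███████
█████·····
█████·····

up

··········
··········
····─────█
██─███─███
██───────█
██───▲───█
██───────█
██─███████
───███████
█████·····

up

··········
··········
··········
···█─────█
██─███─███
██───▲───█
██───────█
██───────█
██─███████
───███████

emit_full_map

·········█─────█·
······██─███─████
······██───▲───██
······██───────██
████████───────██
████████─████████
─────────████████
███████████······
███████████······

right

··········
··········
··········
··█─────█·
█─███─████
█────▲──██
█───────██
█───────██
█─████████
──████████

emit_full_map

·········█─────█·
······██─███─████
······██────▲──██
······██───────██
████████───────██
████████─████████
─────────████████
███████████······
███████████······


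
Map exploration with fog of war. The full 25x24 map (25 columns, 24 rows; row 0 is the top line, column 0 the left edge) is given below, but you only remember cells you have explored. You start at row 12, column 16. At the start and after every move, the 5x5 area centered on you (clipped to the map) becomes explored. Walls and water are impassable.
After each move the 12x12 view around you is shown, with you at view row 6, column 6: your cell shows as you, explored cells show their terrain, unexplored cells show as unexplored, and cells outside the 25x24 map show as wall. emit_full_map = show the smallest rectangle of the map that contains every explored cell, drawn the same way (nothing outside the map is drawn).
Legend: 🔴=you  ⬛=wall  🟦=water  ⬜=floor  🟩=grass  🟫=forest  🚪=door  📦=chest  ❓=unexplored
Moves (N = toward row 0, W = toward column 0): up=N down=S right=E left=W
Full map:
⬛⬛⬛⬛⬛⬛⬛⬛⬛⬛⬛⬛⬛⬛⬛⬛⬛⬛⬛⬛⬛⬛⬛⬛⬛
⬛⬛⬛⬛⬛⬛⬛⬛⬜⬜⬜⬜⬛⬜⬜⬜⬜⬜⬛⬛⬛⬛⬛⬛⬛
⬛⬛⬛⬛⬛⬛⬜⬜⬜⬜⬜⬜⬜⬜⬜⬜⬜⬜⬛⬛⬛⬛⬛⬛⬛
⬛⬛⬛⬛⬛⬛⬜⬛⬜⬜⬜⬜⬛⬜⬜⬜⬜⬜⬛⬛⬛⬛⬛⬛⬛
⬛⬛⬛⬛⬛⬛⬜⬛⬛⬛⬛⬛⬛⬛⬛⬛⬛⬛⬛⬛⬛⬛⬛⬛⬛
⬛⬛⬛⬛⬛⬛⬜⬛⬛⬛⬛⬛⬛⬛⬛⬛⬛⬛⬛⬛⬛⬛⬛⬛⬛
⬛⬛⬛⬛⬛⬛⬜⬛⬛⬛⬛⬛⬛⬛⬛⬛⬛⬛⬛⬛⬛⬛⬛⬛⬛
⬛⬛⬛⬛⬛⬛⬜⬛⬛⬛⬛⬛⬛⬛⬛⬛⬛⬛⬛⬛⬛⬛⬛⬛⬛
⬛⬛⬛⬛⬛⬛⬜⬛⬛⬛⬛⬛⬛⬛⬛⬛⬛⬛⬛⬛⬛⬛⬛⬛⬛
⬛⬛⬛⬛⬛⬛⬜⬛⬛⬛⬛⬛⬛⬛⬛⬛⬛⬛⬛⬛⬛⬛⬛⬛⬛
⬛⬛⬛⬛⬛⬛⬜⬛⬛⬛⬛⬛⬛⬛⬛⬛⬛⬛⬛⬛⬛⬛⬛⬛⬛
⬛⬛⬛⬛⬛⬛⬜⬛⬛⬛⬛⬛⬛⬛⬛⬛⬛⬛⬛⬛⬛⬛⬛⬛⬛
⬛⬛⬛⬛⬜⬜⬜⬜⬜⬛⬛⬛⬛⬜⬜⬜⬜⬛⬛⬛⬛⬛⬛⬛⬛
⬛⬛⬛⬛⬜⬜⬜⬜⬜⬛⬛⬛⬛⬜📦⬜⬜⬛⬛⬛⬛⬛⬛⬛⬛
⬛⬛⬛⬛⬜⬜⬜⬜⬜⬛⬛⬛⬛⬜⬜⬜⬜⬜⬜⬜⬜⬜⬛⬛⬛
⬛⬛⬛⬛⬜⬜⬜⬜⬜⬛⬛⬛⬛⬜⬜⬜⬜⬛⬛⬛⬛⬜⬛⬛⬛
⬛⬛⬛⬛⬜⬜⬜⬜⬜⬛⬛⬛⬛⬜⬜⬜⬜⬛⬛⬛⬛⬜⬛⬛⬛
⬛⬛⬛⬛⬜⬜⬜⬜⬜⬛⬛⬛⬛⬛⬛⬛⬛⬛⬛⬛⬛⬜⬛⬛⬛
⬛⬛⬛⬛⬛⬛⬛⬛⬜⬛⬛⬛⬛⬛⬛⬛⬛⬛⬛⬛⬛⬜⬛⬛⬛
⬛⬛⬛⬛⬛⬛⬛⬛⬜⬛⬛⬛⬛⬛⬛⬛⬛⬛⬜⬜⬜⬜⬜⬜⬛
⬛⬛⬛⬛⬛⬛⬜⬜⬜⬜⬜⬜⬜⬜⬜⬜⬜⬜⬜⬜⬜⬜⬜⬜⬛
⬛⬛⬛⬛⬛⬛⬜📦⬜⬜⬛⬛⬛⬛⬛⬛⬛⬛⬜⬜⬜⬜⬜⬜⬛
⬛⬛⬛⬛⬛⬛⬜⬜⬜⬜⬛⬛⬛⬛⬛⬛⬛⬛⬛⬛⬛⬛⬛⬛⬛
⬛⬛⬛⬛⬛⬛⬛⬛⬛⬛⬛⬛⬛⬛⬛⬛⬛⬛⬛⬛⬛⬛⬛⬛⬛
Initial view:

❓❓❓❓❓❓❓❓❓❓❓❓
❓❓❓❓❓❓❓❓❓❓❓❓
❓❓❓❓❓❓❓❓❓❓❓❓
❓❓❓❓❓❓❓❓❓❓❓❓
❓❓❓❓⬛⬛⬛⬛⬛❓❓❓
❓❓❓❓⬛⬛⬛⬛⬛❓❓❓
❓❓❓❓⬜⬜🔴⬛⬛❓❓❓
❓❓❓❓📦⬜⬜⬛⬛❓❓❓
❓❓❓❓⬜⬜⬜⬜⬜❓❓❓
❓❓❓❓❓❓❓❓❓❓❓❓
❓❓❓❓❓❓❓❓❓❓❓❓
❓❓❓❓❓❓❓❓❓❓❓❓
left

❓❓❓❓❓❓❓❓❓❓❓❓
❓❓❓❓❓❓❓❓❓❓❓❓
❓❓❓❓❓❓❓❓❓❓❓❓
❓❓❓❓❓❓❓❓❓❓❓❓
❓❓❓❓⬛⬛⬛⬛⬛⬛❓❓
❓❓❓❓⬛⬛⬛⬛⬛⬛❓❓
❓❓❓❓⬜⬜🔴⬜⬛⬛❓❓
❓❓❓❓⬜📦⬜⬜⬛⬛❓❓
❓❓❓❓⬜⬜⬜⬜⬜⬜❓❓
❓❓❓❓❓❓❓❓❓❓❓❓
❓❓❓❓❓❓❓❓❓❓❓❓
❓❓❓❓❓❓❓❓❓❓❓❓

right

❓❓❓❓❓❓❓❓❓❓❓❓
❓❓❓❓❓❓❓❓❓❓❓❓
❓❓❓❓❓❓❓❓❓❓❓❓
❓❓❓❓❓❓❓❓❓❓❓❓
❓❓❓⬛⬛⬛⬛⬛⬛❓❓❓
❓❓❓⬛⬛⬛⬛⬛⬛❓❓❓
❓❓❓⬜⬜⬜🔴⬛⬛❓❓❓
❓❓❓⬜📦⬜⬜⬛⬛❓❓❓
❓❓❓⬜⬜⬜⬜⬜⬜❓❓❓
❓❓❓❓❓❓❓❓❓❓❓❓
❓❓❓❓❓❓❓❓❓❓❓❓
❓❓❓❓❓❓❓❓❓❓❓❓

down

❓❓❓❓❓❓❓❓❓❓❓❓
❓❓❓❓❓❓❓❓❓❓❓❓
❓❓❓❓❓❓❓❓❓❓❓❓
❓❓❓⬛⬛⬛⬛⬛⬛❓❓❓
❓❓❓⬛⬛⬛⬛⬛⬛❓❓❓
❓❓❓⬜⬜⬜⬜⬛⬛❓❓❓
❓❓❓⬜📦⬜🔴⬛⬛❓❓❓
❓❓❓⬜⬜⬜⬜⬜⬜❓❓❓
❓❓❓❓⬜⬜⬜⬛⬛❓❓❓
❓❓❓❓❓❓❓❓❓❓❓❓
❓❓❓❓❓❓❓❓❓❓❓❓
❓❓❓❓❓❓❓❓❓❓❓❓

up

❓❓❓❓❓❓❓❓❓❓❓❓
❓❓❓❓❓❓❓❓❓❓❓❓
❓❓❓❓❓❓❓❓❓❓❓❓
❓❓❓❓❓❓❓❓❓❓❓❓
❓❓❓⬛⬛⬛⬛⬛⬛❓❓❓
❓❓❓⬛⬛⬛⬛⬛⬛❓❓❓
❓❓❓⬜⬜⬜🔴⬛⬛❓❓❓
❓❓❓⬜📦⬜⬜⬛⬛❓❓❓
❓❓❓⬜⬜⬜⬜⬜⬜❓❓❓
❓❓❓❓⬜⬜⬜⬛⬛❓❓❓
❓❓❓❓❓❓❓❓❓❓❓❓
❓❓❓❓❓❓❓❓❓❓❓❓

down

❓❓❓❓❓❓❓❓❓❓❓❓
❓❓❓❓❓❓❓❓❓❓❓❓
❓❓❓❓❓❓❓❓❓❓❓❓
❓❓❓⬛⬛⬛⬛⬛⬛❓❓❓
❓❓❓⬛⬛⬛⬛⬛⬛❓❓❓
❓❓❓⬜⬜⬜⬜⬛⬛❓❓❓
❓❓❓⬜📦⬜🔴⬛⬛❓❓❓
❓❓❓⬜⬜⬜⬜⬜⬜❓❓❓
❓❓❓❓⬜⬜⬜⬛⬛❓❓❓
❓❓❓❓❓❓❓❓❓❓❓❓
❓❓❓❓❓❓❓❓❓❓❓❓
❓❓❓❓❓❓❓❓❓❓❓❓

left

❓❓❓❓❓❓❓❓❓❓❓❓
❓❓❓❓❓❓❓❓❓❓❓❓
❓❓❓❓❓❓❓❓❓❓❓❓
❓❓❓❓⬛⬛⬛⬛⬛⬛❓❓
❓❓❓❓⬛⬛⬛⬛⬛⬛❓❓
❓❓❓❓⬜⬜⬜⬜⬛⬛❓❓
❓❓❓❓⬜📦🔴⬜⬛⬛❓❓
❓❓❓❓⬜⬜⬜⬜⬜⬜❓❓
❓❓❓❓⬜⬜⬜⬜⬛⬛❓❓
❓❓❓❓❓❓❓❓❓❓❓❓
❓❓❓❓❓❓❓❓❓❓❓❓
❓❓❓❓❓❓❓❓❓❓❓❓

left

❓❓❓❓❓❓❓❓❓❓❓❓
❓❓❓❓❓❓❓❓❓❓❓❓
❓❓❓❓❓❓❓❓❓❓❓❓
❓❓❓❓❓⬛⬛⬛⬛⬛⬛❓
❓❓❓❓⬛⬛⬛⬛⬛⬛⬛❓
❓❓❓❓⬛⬜⬜⬜⬜⬛⬛❓
❓❓❓❓⬛⬜🔴⬜⬜⬛⬛❓
❓❓❓❓⬛⬜⬜⬜⬜⬜⬜❓
❓❓❓❓⬛⬜⬜⬜⬜⬛⬛❓
❓❓❓❓❓❓❓❓❓❓❓❓
❓❓❓❓❓❓❓❓❓❓❓❓
❓❓❓❓❓❓❓❓❓❓❓❓

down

❓❓❓❓❓❓❓❓❓❓❓❓
❓❓❓❓❓❓❓❓❓❓❓❓
❓❓❓❓❓⬛⬛⬛⬛⬛⬛❓
❓❓❓❓⬛⬛⬛⬛⬛⬛⬛❓
❓❓❓❓⬛⬜⬜⬜⬜⬛⬛❓
❓❓❓❓⬛⬜📦⬜⬜⬛⬛❓
❓❓❓❓⬛⬜🔴⬜⬜⬜⬜❓
❓❓❓❓⬛⬜⬜⬜⬜⬛⬛❓
❓❓❓❓⬛⬜⬜⬜⬜❓❓❓
❓❓❓❓❓❓❓❓❓❓❓❓
❓❓❓❓❓❓❓❓❓❓❓❓
❓❓❓❓❓❓❓❓❓❓❓❓

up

❓❓❓❓❓❓❓❓❓❓❓❓
❓❓❓❓❓❓❓❓❓❓❓❓
❓❓❓❓❓❓❓❓❓❓❓❓
❓❓❓❓❓⬛⬛⬛⬛⬛⬛❓
❓❓❓❓⬛⬛⬛⬛⬛⬛⬛❓
❓❓❓❓⬛⬜⬜⬜⬜⬛⬛❓
❓❓❓❓⬛⬜🔴⬜⬜⬛⬛❓
❓❓❓❓⬛⬜⬜⬜⬜⬜⬜❓
❓❓❓❓⬛⬜⬜⬜⬜⬛⬛❓
❓❓❓❓⬛⬜⬜⬜⬜❓❓❓
❓❓❓❓❓❓❓❓❓❓❓❓
❓❓❓❓❓❓❓❓❓❓❓❓

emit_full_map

❓⬛⬛⬛⬛⬛⬛
⬛⬛⬛⬛⬛⬛⬛
⬛⬜⬜⬜⬜⬛⬛
⬛⬜🔴⬜⬜⬛⬛
⬛⬜⬜⬜⬜⬜⬜
⬛⬜⬜⬜⬜⬛⬛
⬛⬜⬜⬜⬜❓❓

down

❓❓❓❓❓❓❓❓❓❓❓❓
❓❓❓❓❓❓❓❓❓❓❓❓
❓❓❓❓❓⬛⬛⬛⬛⬛⬛❓
❓❓❓❓⬛⬛⬛⬛⬛⬛⬛❓
❓❓❓❓⬛⬜⬜⬜⬜⬛⬛❓
❓❓❓❓⬛⬜📦⬜⬜⬛⬛❓
❓❓❓❓⬛⬜🔴⬜⬜⬜⬜❓
❓❓❓❓⬛⬜⬜⬜⬜⬛⬛❓
❓❓❓❓⬛⬜⬜⬜⬜❓❓❓
❓❓❓❓❓❓❓❓❓❓❓❓
❓❓❓❓❓❓❓❓❓❓❓❓
❓❓❓❓❓❓❓❓❓❓❓❓

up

❓❓❓❓❓❓❓❓❓❓❓❓
❓❓❓❓❓❓❓❓❓❓❓❓
❓❓❓❓❓❓❓❓❓❓❓❓
❓❓❓❓❓⬛⬛⬛⬛⬛⬛❓
❓❓❓❓⬛⬛⬛⬛⬛⬛⬛❓
❓❓❓❓⬛⬜⬜⬜⬜⬛⬛❓
❓❓❓❓⬛⬜🔴⬜⬜⬛⬛❓
❓❓❓❓⬛⬜⬜⬜⬜⬜⬜❓
❓❓❓❓⬛⬜⬜⬜⬜⬛⬛❓
❓❓❓❓⬛⬜⬜⬜⬜❓❓❓
❓❓❓❓❓❓❓❓❓❓❓❓
❓❓❓❓❓❓❓❓❓❓❓❓

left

❓❓❓❓❓❓❓❓❓❓❓❓
❓❓❓❓❓❓❓❓❓❓❓❓
❓❓❓❓❓❓❓❓❓❓❓❓
❓❓❓❓❓❓⬛⬛⬛⬛⬛⬛
❓❓❓❓⬛⬛⬛⬛⬛⬛⬛⬛
❓❓❓❓⬛⬛⬜⬜⬜⬜⬛⬛
❓❓❓❓⬛⬛🔴📦⬜⬜⬛⬛
❓❓❓❓⬛⬛⬜⬜⬜⬜⬜⬜
❓❓❓❓⬛⬛⬜⬜⬜⬜⬛⬛
❓❓❓❓❓⬛⬜⬜⬜⬜❓❓
❓❓❓❓❓❓❓❓❓❓❓❓
❓❓❓❓❓❓❓❓❓❓❓❓

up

❓❓❓❓❓❓❓❓❓❓❓❓
❓❓❓❓❓❓❓❓❓❓❓❓
❓❓❓❓❓❓❓❓❓❓❓❓
❓❓❓❓❓❓❓❓❓❓❓❓
❓❓❓❓⬛⬛⬛⬛⬛⬛⬛⬛
❓❓❓❓⬛⬛⬛⬛⬛⬛⬛⬛
❓❓❓❓⬛⬛🔴⬜⬜⬜⬛⬛
❓❓❓❓⬛⬛⬜📦⬜⬜⬛⬛
❓❓❓❓⬛⬛⬜⬜⬜⬜⬜⬜
❓❓❓❓⬛⬛⬜⬜⬜⬜⬛⬛
❓❓❓❓❓⬛⬜⬜⬜⬜❓❓
❓❓❓❓❓❓❓❓❓❓❓❓

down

❓❓❓❓❓❓❓❓❓❓❓❓
❓❓❓❓❓❓❓❓❓❓❓❓
❓❓❓❓❓❓❓❓❓❓❓❓
❓❓❓❓⬛⬛⬛⬛⬛⬛⬛⬛
❓❓❓❓⬛⬛⬛⬛⬛⬛⬛⬛
❓❓❓❓⬛⬛⬜⬜⬜⬜⬛⬛
❓❓❓❓⬛⬛🔴📦⬜⬜⬛⬛
❓❓❓❓⬛⬛⬜⬜⬜⬜⬜⬜
❓❓❓❓⬛⬛⬜⬜⬜⬜⬛⬛
❓❓❓❓❓⬛⬜⬜⬜⬜❓❓
❓❓❓❓❓❓❓❓❓❓❓❓
❓❓❓❓❓❓❓❓❓❓❓❓

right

❓❓❓❓❓❓❓❓❓❓❓❓
❓❓❓❓❓❓❓❓❓❓❓❓
❓❓❓❓❓❓❓❓❓❓❓❓
❓❓❓⬛⬛⬛⬛⬛⬛⬛⬛❓
❓❓❓⬛⬛⬛⬛⬛⬛⬛⬛❓
❓❓❓⬛⬛⬜⬜⬜⬜⬛⬛❓
❓❓❓⬛⬛⬜🔴⬜⬜⬛⬛❓
❓❓❓⬛⬛⬜⬜⬜⬜⬜⬜❓
❓❓❓⬛⬛⬜⬜⬜⬜⬛⬛❓
❓❓❓❓⬛⬜⬜⬜⬜❓❓❓
❓❓❓❓❓❓❓❓❓❓❓❓
❓❓❓❓❓❓❓❓❓❓❓❓

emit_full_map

⬛⬛⬛⬛⬛⬛⬛⬛
⬛⬛⬛⬛⬛⬛⬛⬛
⬛⬛⬜⬜⬜⬜⬛⬛
⬛⬛⬜🔴⬜⬜⬛⬛
⬛⬛⬜⬜⬜⬜⬜⬜
⬛⬛⬜⬜⬜⬜⬛⬛
❓⬛⬜⬜⬜⬜❓❓

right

❓❓❓❓❓❓❓❓❓❓❓❓
❓❓❓❓❓❓❓❓❓❓❓❓
❓❓❓❓❓❓❓❓❓❓❓❓
❓❓⬛⬛⬛⬛⬛⬛⬛⬛❓❓
❓❓⬛⬛⬛⬛⬛⬛⬛⬛❓❓
❓❓⬛⬛⬜⬜⬜⬜⬛⬛❓❓
❓❓⬛⬛⬜📦🔴⬜⬛⬛❓❓
❓❓⬛⬛⬜⬜⬜⬜⬜⬜❓❓
❓❓⬛⬛⬜⬜⬜⬜⬛⬛❓❓
❓❓❓⬛⬜⬜⬜⬜❓❓❓❓
❓❓❓❓❓❓❓❓❓❓❓❓
❓❓❓❓❓❓❓❓❓❓❓❓

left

❓❓❓❓❓❓❓❓❓❓❓❓
❓❓❓❓❓❓❓❓❓❓❓❓
❓❓❓❓❓❓❓❓❓❓❓❓
❓❓❓⬛⬛⬛⬛⬛⬛⬛⬛❓
❓❓❓⬛⬛⬛⬛⬛⬛⬛⬛❓
❓❓❓⬛⬛⬜⬜⬜⬜⬛⬛❓
❓❓❓⬛⬛⬜🔴⬜⬜⬛⬛❓
❓❓❓⬛⬛⬜⬜⬜⬜⬜⬜❓
❓❓❓⬛⬛⬜⬜⬜⬜⬛⬛❓
❓❓❓❓⬛⬜⬜⬜⬜❓❓❓
❓❓❓❓❓❓❓❓❓❓❓❓
❓❓❓❓❓❓❓❓❓❓❓❓

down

❓❓❓❓❓❓❓❓❓❓❓❓
❓❓❓❓❓❓❓❓❓❓❓❓
❓❓❓⬛⬛⬛⬛⬛⬛⬛⬛❓
❓❓❓⬛⬛⬛⬛⬛⬛⬛⬛❓
❓❓❓⬛⬛⬜⬜⬜⬜⬛⬛❓
❓❓❓⬛⬛⬜📦⬜⬜⬛⬛❓
❓❓❓⬛⬛⬜🔴⬜⬜⬜⬜❓
❓❓❓⬛⬛⬜⬜⬜⬜⬛⬛❓
❓❓❓❓⬛⬜⬜⬜⬜❓❓❓
❓❓❓❓❓❓❓❓❓❓❓❓
❓❓❓❓❓❓❓❓❓❓❓❓
❓❓❓❓❓❓❓❓❓❓❓❓

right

❓❓❓❓❓❓❓❓❓❓❓❓
❓❓❓❓❓❓❓❓❓❓❓❓
❓❓⬛⬛⬛⬛⬛⬛⬛⬛❓❓
❓❓⬛⬛⬛⬛⬛⬛⬛⬛❓❓
❓❓⬛⬛⬜⬜⬜⬜⬛⬛❓❓
❓❓⬛⬛⬜📦⬜⬜⬛⬛❓❓
❓❓⬛⬛⬜⬜🔴⬜⬜⬜❓❓
❓❓⬛⬛⬜⬜⬜⬜⬛⬛❓❓
❓❓❓⬛⬜⬜⬜⬜⬛❓❓❓
❓❓❓❓❓❓❓❓❓❓❓❓
❓❓❓❓❓❓❓❓❓❓❓❓
❓❓❓❓❓❓❓❓❓❓❓❓

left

❓❓❓❓❓❓❓❓❓❓❓❓
❓❓❓❓❓❓❓❓❓❓❓❓
❓❓❓⬛⬛⬛⬛⬛⬛⬛⬛❓
❓❓❓⬛⬛⬛⬛⬛⬛⬛⬛❓
❓❓❓⬛⬛⬜⬜⬜⬜⬛⬛❓
❓❓❓⬛⬛⬜📦⬜⬜⬛⬛❓
❓❓❓⬛⬛⬜🔴⬜⬜⬜⬜❓
❓❓❓⬛⬛⬜⬜⬜⬜⬛⬛❓
❓❓❓❓⬛⬜⬜⬜⬜⬛❓❓
❓❓❓❓❓❓❓❓❓❓❓❓
❓❓❓❓❓❓❓❓❓❓❓❓
❓❓❓❓❓❓❓❓❓❓❓❓

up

❓❓❓❓❓❓❓❓❓❓❓❓
❓❓❓❓❓❓❓❓❓❓❓❓
❓❓❓❓❓❓❓❓❓❓❓❓
❓❓❓⬛⬛⬛⬛⬛⬛⬛⬛❓
❓❓❓⬛⬛⬛⬛⬛⬛⬛⬛❓
❓❓❓⬛⬛⬜⬜⬜⬜⬛⬛❓
❓❓❓⬛⬛⬜🔴⬜⬜⬛⬛❓
❓❓❓⬛⬛⬜⬜⬜⬜⬜⬜❓
❓❓❓⬛⬛⬜⬜⬜⬜⬛⬛❓
❓❓❓❓⬛⬜⬜⬜⬜⬛❓❓
❓❓❓❓❓❓❓❓❓❓❓❓
❓❓❓❓❓❓❓❓❓❓❓❓

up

❓❓❓❓❓❓❓❓❓❓❓❓
❓❓❓❓❓❓❓❓❓❓❓❓
❓❓❓❓❓❓❓❓❓❓❓❓
❓❓❓❓❓❓❓❓❓❓❓❓
❓❓❓⬛⬛⬛⬛⬛⬛⬛⬛❓
❓❓❓⬛⬛⬛⬛⬛⬛⬛⬛❓
❓❓❓⬛⬛⬜🔴⬜⬜⬛⬛❓
❓❓❓⬛⬛⬜📦⬜⬜⬛⬛❓
❓❓❓⬛⬛⬜⬜⬜⬜⬜⬜❓
❓❓❓⬛⬛⬜⬜⬜⬜⬛⬛❓
❓❓❓❓⬛⬜⬜⬜⬜⬛❓❓
❓❓❓❓❓❓❓❓❓❓❓❓

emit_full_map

⬛⬛⬛⬛⬛⬛⬛⬛
⬛⬛⬛⬛⬛⬛⬛⬛
⬛⬛⬜🔴⬜⬜⬛⬛
⬛⬛⬜📦⬜⬜⬛⬛
⬛⬛⬜⬜⬜⬜⬜⬜
⬛⬛⬜⬜⬜⬜⬛⬛
❓⬛⬜⬜⬜⬜⬛❓

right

❓❓❓❓❓❓❓❓❓❓❓❓
❓❓❓❓❓❓❓❓❓❓❓❓
❓❓❓❓❓❓❓❓❓❓❓❓
❓❓❓❓❓❓❓❓❓❓❓❓
❓❓⬛⬛⬛⬛⬛⬛⬛⬛❓❓
❓❓⬛⬛⬛⬛⬛⬛⬛⬛❓❓
❓❓⬛⬛⬜⬜🔴⬜⬛⬛❓❓
❓❓⬛⬛⬜📦⬜⬜⬛⬛❓❓
❓❓⬛⬛⬜⬜⬜⬜⬜⬜❓❓
❓❓⬛⬛⬜⬜⬜⬜⬛⬛❓❓
❓❓❓⬛⬜⬜⬜⬜⬛❓❓❓
❓❓❓❓❓❓❓❓❓❓❓❓

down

❓❓❓❓❓❓❓❓❓❓❓❓
❓❓❓❓❓❓❓❓❓❓❓❓
❓❓❓❓❓❓❓❓❓❓❓❓
❓❓⬛⬛⬛⬛⬛⬛⬛⬛❓❓
❓❓⬛⬛⬛⬛⬛⬛⬛⬛❓❓
❓❓⬛⬛⬜⬜⬜⬜⬛⬛❓❓
❓❓⬛⬛⬜📦🔴⬜⬛⬛❓❓
❓❓⬛⬛⬜⬜⬜⬜⬜⬜❓❓
❓❓⬛⬛⬜⬜⬜⬜⬛⬛❓❓
❓❓❓⬛⬜⬜⬜⬜⬛❓❓❓
❓❓❓❓❓❓❓❓❓❓❓❓
❓❓❓❓❓❓❓❓❓❓❓❓

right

❓❓❓❓❓❓❓❓❓❓❓❓
❓❓❓❓❓❓❓❓❓❓❓❓
❓❓❓❓❓❓❓❓❓❓❓❓
❓⬛⬛⬛⬛⬛⬛⬛⬛❓❓❓
❓⬛⬛⬛⬛⬛⬛⬛⬛❓❓❓
❓⬛⬛⬜⬜⬜⬜⬛⬛❓❓❓
❓⬛⬛⬜📦⬜🔴⬛⬛❓❓❓
❓⬛⬛⬜⬜⬜⬜⬜⬜❓❓❓
❓⬛⬛⬜⬜⬜⬜⬛⬛❓❓❓
❓❓⬛⬜⬜⬜⬜⬛❓❓❓❓
❓❓❓❓❓❓❓❓❓❓❓❓
❓❓❓❓❓❓❓❓❓❓❓❓

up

❓❓❓❓❓❓❓❓❓❓❓❓
❓❓❓❓❓❓❓❓❓❓❓❓
❓❓❓❓❓❓❓❓❓❓❓❓
❓❓❓❓❓❓❓❓❓❓❓❓
❓⬛⬛⬛⬛⬛⬛⬛⬛❓❓❓
❓⬛⬛⬛⬛⬛⬛⬛⬛❓❓❓
❓⬛⬛⬜⬜⬜🔴⬛⬛❓❓❓
❓⬛⬛⬜📦⬜⬜⬛⬛❓❓❓
❓⬛⬛⬜⬜⬜⬜⬜⬜❓❓❓
❓⬛⬛⬜⬜⬜⬜⬛⬛❓❓❓
❓❓⬛⬜⬜⬜⬜⬛❓❓❓❓
❓❓❓❓❓❓❓❓❓❓❓❓

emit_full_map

⬛⬛⬛⬛⬛⬛⬛⬛
⬛⬛⬛⬛⬛⬛⬛⬛
⬛⬛⬜⬜⬜🔴⬛⬛
⬛⬛⬜📦⬜⬜⬛⬛
⬛⬛⬜⬜⬜⬜⬜⬜
⬛⬛⬜⬜⬜⬜⬛⬛
❓⬛⬜⬜⬜⬜⬛❓
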